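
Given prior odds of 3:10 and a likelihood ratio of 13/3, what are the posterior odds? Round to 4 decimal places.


Posterior odds = prior odds * LR
Prior odds = 3/10 = 0.3
LR = 13/3 = 4.3333
Posterior odds = 0.3 * 4.3333 = 1.3

1.3


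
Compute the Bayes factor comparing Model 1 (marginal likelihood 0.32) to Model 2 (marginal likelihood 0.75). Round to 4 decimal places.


BF12 = marginal likelihood of M1 / marginal likelihood of M2
= 0.32/0.75
= 0.4267

0.4267


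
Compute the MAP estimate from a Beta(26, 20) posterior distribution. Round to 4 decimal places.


MAP = mode of Beta distribution
= (alpha - 1)/(alpha + beta - 2)
= (26-1)/(26+20-2)
= 25/44 = 0.5682

0.5682


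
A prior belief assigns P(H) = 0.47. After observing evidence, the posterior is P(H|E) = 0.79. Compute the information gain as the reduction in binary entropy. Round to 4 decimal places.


H(prior) = -0.47*log2(0.47) - 0.53*log2(0.53)
= 0.9974
H(post) = -0.79*log2(0.79) - 0.21*log2(0.21)
= 0.7415
IG = 0.9974 - 0.7415 = 0.2559

0.2559


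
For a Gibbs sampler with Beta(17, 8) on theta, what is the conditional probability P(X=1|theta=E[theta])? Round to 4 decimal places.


E[theta] = 17/(17+8) = 0.68
P(X=1|theta) = theta = 0.68

0.68


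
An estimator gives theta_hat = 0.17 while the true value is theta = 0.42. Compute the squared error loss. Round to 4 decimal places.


The squared error loss is (theta_hat - theta)^2
= (0.17 - 0.42)^2
= (-0.25)^2 = 0.0625

0.0625


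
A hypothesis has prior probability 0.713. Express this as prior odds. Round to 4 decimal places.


Odds = P(H) / P(not H) = 0.713 / 0.287
= 2.4843

2.4843


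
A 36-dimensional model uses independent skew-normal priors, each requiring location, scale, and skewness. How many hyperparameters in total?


Per parameter: 3 (location, scale, and skewness).
Total = 36 * 3 = 108

108


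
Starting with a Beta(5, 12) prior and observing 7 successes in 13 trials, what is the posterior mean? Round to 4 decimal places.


Posterior parameters: alpha = 5 + 7 = 12
beta = 12 + 6 = 18
Posterior mean = alpha / (alpha + beta) = 12 / 30
= 0.4

0.4


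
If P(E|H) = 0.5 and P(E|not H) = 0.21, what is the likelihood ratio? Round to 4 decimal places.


Likelihood ratio = P(E|H) / P(E|not H)
= 0.5 / 0.21
= 2.381

2.381


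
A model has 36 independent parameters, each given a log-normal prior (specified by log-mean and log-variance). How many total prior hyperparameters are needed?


Each log-normal prior needs 2 hyperparameters (log-mean and log-variance).
Total = 2 * 36 = 72

72


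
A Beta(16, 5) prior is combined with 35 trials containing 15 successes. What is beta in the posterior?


In conjugate updating:
beta_posterior = beta_prior + (n - k)
= 5 + (35 - 15)
= 5 + 20 = 25

25


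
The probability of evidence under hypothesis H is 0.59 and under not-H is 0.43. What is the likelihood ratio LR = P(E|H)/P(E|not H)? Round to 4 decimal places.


LR = 0.59 / 0.43
= 1.3721

1.3721


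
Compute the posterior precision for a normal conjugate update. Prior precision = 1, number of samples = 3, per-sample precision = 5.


tau_post = tau_0 + n * tau
= 1 + 3 * 5 = 16

16


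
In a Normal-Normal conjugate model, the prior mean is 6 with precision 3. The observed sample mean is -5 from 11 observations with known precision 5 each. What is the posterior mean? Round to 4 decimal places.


Posterior precision = tau0 + n*tau = 3 + 11*5 = 58
Posterior mean = (tau0*mu0 + n*tau*xbar) / posterior_precision
= (3*6 + 11*5*-5) / 58
= -257 / 58 = -4.431

-4.431


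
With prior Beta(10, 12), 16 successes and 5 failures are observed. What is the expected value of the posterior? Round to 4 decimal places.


Posterior = Beta(26, 17)
E[theta] = alpha/(alpha+beta)
= 26/43 = 0.6047

0.6047


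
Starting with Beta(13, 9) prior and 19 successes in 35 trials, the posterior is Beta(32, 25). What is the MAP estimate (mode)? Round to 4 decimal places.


The mode of Beta(a, b) when a > 1 and b > 1 is (a-1)/(a+b-2)
= (32 - 1) / (32 + 25 - 2)
= 31 / 55
= 0.5636

0.5636


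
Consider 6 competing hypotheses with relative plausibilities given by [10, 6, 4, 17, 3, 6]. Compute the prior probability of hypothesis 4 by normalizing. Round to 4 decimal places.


Sum of weights = 10 + 6 + 4 + 17 + 3 + 6 = 46
Normalized prior for H4 = 17 / 46
= 0.3696

0.3696


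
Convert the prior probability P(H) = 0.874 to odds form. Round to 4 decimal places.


P(not H) = 1 - 0.874 = 0.126
Odds = 0.874 / 0.126 = 6.9365

6.9365


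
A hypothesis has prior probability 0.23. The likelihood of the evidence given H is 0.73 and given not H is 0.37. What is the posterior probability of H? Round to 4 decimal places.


Using Bayes' theorem:
P(E) = 0.23 * 0.73 + 0.77 * 0.37
P(E) = 0.4528
P(H|E) = (0.23 * 0.73) / 0.4528 = 0.3708

0.3708


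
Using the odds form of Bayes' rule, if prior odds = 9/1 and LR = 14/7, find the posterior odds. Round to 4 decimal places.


Bayes' rule in odds form: posterior odds = prior odds * LR
= (9 * 14) / (1 * 7)
= 126/7 = 18.0

18.0


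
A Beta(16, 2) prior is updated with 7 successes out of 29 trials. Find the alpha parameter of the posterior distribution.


In the Beta-Binomial conjugate update:
alpha_post = alpha_prior + successes
= 16 + 7
= 23

23


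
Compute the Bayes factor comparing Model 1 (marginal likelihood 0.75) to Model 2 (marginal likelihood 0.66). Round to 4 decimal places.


BF12 = marginal likelihood of M1 / marginal likelihood of M2
= 0.75/0.66
= 1.1364

1.1364


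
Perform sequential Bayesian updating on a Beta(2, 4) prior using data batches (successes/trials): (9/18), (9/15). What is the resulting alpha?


Accumulate successes: 18
Posterior alpha = prior alpha + sum of successes
= 2 + 18 = 20

20


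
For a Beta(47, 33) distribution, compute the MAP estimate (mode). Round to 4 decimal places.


MAP = mode = (a-1)/(a+b-2)
= (47-1)/(47+33-2)
= 46/78 = 0.5897

0.5897


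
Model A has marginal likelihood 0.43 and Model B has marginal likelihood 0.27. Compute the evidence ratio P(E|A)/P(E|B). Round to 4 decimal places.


Evidence ratio = P(E|A) / P(E|B)
= 0.43 / 0.27
= 1.5926

1.5926


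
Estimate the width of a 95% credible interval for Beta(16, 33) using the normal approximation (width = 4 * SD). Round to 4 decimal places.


For Beta(a,b): Var = ab/((a+b)^2(a+b+1))
Var = 0.0044, SD = 0.0663
Approximate 95% CI width = 4 * 0.0663 = 0.2653

0.2653


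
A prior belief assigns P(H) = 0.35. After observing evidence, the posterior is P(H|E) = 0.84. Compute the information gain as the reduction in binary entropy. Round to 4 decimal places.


H(prior) = -0.35*log2(0.35) - 0.65*log2(0.65)
= 0.9341
H(post) = -0.84*log2(0.84) - 0.16*log2(0.16)
= 0.6343
IG = 0.9341 - 0.6343 = 0.2998

0.2998


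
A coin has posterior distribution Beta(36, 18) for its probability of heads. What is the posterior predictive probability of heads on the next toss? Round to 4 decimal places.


Posterior predictive = E[theta] = alpha/(alpha+beta)
= 36/54
= 0.6667

0.6667


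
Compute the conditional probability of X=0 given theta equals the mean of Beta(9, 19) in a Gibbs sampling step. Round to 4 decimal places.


Mean of Beta(9, 19) = 0.3214
P(X=0 | theta=0.3214) = 0.6786

0.6786


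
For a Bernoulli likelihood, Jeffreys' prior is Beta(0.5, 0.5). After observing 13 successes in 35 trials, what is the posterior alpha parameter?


Jeffreys' prior for Bernoulli is Beta(0.5, 0.5).
Posterior is Beta(0.5 + k, 0.5 + n - k).
Posterior alpha = 0.5 + k = 0.5 + 13 = 13.5

13.5


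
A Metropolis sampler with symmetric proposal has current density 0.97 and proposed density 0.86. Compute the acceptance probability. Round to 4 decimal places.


For symmetric proposals, acceptance = min(1, pi(x*)/pi(x))
= min(1, 0.86/0.97)
= min(1, 0.8866) = 0.8866

0.8866


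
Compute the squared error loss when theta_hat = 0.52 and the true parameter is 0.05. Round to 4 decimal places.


L = (theta_hat - theta_true)^2
= (0.52 - 0.05)^2
= 0.47^2 = 0.2209

0.2209


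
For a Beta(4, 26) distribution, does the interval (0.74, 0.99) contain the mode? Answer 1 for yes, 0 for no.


Mode of Beta(a,b) = (a-1)/(a+b-2)
= (4-1)/(4+26-2) = 0.1071
Check: 0.74 <= 0.1071 <= 0.99?
Result: 0

0


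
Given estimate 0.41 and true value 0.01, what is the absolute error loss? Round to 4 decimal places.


Absolute error = |estimate - true|
= |0.4| = 0.4

0.4


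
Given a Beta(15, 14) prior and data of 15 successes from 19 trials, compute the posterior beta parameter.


Number of failures = 19 - 15 = 4
Posterior beta = 14 + 4 = 18

18


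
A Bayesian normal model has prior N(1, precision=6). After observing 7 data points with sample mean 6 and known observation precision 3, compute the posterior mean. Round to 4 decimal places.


Posterior mean = (prior_precision * prior_mean + n * data_precision * data_mean) / (prior_precision + n * data_precision)
Numerator = 6*1 + 7*3*6 = 132
Denominator = 6 + 7*3 = 27
Posterior mean = 4.8889

4.8889


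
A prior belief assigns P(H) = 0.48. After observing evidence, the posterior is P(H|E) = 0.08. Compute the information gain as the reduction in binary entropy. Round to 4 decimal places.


H(prior) = -0.48*log2(0.48) - 0.52*log2(0.52)
= 0.9988
H(post) = -0.08*log2(0.08) - 0.92*log2(0.92)
= 0.4022
IG = 0.9988 - 0.4022 = 0.5967

0.5967


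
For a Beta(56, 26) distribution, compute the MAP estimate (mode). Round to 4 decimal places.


MAP = mode = (a-1)/(a+b-2)
= (56-1)/(56+26-2)
= 55/80 = 0.6875

0.6875


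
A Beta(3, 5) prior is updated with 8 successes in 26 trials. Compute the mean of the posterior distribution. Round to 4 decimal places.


After update: Beta(11, 23)
Mean = 11 / (11 + 23) = 11 / 34
= 0.3235

0.3235


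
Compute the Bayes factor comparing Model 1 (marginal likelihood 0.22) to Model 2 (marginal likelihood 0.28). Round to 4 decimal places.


BF12 = marginal likelihood of M1 / marginal likelihood of M2
= 0.22/0.28
= 0.7857

0.7857


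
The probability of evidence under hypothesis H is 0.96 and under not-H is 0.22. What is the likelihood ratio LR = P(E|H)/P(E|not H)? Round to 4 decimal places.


LR = 0.96 / 0.22
= 4.3636

4.3636


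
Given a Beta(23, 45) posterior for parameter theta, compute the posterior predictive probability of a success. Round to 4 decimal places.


For a Beta-Bernoulli model, the predictive probability is the mean:
P(success) = 23/(23+45) = 23/68 = 0.3382

0.3382


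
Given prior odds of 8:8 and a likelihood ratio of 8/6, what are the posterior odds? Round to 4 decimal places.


Posterior odds = prior odds * LR
Prior odds = 8/8 = 1.0
LR = 8/6 = 1.3333
Posterior odds = 1.0 * 1.3333 = 1.3333

1.3333


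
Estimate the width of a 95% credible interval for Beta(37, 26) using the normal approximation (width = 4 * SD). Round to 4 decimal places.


For Beta(a,b): Var = ab/((a+b)^2(a+b+1))
Var = 0.0038, SD = 0.0615
Approximate 95% CI width = 4 * 0.0615 = 0.2462

0.2462


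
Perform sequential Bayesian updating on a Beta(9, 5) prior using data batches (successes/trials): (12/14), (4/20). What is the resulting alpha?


Accumulate successes: 16
Posterior alpha = prior alpha + sum of successes
= 9 + 16 = 25

25


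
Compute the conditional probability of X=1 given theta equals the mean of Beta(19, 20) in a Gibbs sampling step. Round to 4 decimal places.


Mean of Beta(19, 20) = 0.4872
P(X=1 | theta=0.4872) = 0.4872

0.4872


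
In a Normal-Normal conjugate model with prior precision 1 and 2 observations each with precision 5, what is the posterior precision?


Posterior precision = prior precision + n * observation precision
= 1 + 2 * 5
= 1 + 10 = 11

11


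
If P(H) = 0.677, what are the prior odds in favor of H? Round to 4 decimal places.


Prior odds = P(H) / (1 - P(H))
= 0.677 / 0.323
= 2.096

2.096


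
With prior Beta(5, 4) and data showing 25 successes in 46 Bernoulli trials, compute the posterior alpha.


Conjugate update: alpha_posterior = alpha_prior + k
= 5 + 25 = 30

30


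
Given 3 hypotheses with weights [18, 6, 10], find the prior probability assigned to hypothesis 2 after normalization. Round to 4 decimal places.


To normalize, divide each weight by the sum of all weights.
Sum = 34
Prior(H2) = 6/34 = 0.1765

0.1765


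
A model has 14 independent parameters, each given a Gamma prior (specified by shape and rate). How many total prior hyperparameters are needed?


Each Gamma prior needs 2 hyperparameters (shape and rate).
Total = 2 * 14 = 28

28


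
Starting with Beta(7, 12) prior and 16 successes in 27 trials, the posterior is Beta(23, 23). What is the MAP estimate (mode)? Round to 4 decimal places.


The mode of Beta(a, b) when a > 1 and b > 1 is (a-1)/(a+b-2)
= (23 - 1) / (23 + 23 - 2)
= 22 / 44
= 0.5

0.5


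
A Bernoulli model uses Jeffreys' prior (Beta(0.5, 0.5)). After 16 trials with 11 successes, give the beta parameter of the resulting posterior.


Posterior = Beta(prior_alpha + successes, prior_beta + failures)
= Beta(0.5 + 11, 0.5 + 5)
Posterior beta = 0.5 + (n - k) = 0.5 + 5 = 5.5

5.5


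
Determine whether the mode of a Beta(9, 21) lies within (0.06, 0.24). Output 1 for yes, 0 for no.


First find the mode: (a-1)/(a+b-2) = 0.2857
Is 0.2857 in (0.06, 0.24)? 0

0


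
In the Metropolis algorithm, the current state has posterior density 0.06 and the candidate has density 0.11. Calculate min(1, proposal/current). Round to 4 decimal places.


Ratio = 0.11/0.06 = 1.8333
Acceptance probability = min(1, 1.8333)
= 1.0

1.0


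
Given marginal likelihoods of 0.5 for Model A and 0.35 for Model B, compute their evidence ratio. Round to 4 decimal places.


Ratio = ML(A) / ML(B) = 0.5/0.35
= 1.4286

1.4286


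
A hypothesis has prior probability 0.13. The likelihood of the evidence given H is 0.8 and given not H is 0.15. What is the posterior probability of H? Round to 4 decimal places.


Using Bayes' theorem:
P(E) = 0.13 * 0.8 + 0.87 * 0.15
P(E) = 0.2345
P(H|E) = (0.13 * 0.8) / 0.2345 = 0.4435

0.4435


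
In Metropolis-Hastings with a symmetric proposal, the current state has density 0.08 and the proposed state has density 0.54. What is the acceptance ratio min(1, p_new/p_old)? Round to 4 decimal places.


Ratio = p_new / p_old = 0.54 / 0.08 = 6.75
Acceptance = min(1, 6.75) = 1.0

1.0


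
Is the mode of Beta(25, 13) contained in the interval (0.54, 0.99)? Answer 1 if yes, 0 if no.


Mode = (a-1)/(a+b-2) = 24/36 = 0.6667
Interval: (0.54, 0.99)
Contains mode? 1

1


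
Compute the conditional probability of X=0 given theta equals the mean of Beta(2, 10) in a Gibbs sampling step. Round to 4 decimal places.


Mean of Beta(2, 10) = 0.1667
P(X=0 | theta=0.1667) = 0.8333

0.8333


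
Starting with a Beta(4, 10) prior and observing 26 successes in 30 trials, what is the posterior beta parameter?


Posterior beta = prior beta + failures
Failures = 30 - 26 = 4
beta_post = 10 + 4 = 14

14


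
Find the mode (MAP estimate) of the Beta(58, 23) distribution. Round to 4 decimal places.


For Beta(a,b) with a,b > 1:
Mode = (a-1)/(a+b-2) = (58-1)/(81-2)
= 57/79 = 0.7215

0.7215


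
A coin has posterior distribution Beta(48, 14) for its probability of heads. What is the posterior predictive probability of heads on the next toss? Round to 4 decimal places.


Posterior predictive = E[theta] = alpha/(alpha+beta)
= 48/62
= 0.7742

0.7742


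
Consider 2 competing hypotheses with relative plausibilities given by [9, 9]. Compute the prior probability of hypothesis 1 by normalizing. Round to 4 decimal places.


Sum of weights = 9 + 9 = 18
Normalized prior for H1 = 9 / 18
= 0.5

0.5


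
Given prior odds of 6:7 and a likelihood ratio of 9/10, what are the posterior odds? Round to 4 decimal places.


Posterior odds = prior odds * LR
Prior odds = 6/7 = 0.8571
LR = 9/10 = 0.9
Posterior odds = 0.8571 * 0.9 = 0.7714

0.7714


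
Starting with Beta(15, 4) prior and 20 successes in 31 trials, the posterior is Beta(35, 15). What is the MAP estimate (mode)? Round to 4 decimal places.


The mode of Beta(a, b) when a > 1 and b > 1 is (a-1)/(a+b-2)
= (35 - 1) / (35 + 15 - 2)
= 34 / 48
= 0.7083

0.7083


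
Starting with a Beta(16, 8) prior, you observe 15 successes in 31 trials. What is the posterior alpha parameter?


For a Beta-Binomial conjugate model:
Posterior alpha = prior alpha + number of successes
= 16 + 15 = 31

31


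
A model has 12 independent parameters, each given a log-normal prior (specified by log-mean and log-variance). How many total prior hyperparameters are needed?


Each log-normal prior needs 2 hyperparameters (log-mean and log-variance).
Total = 2 * 12 = 24

24


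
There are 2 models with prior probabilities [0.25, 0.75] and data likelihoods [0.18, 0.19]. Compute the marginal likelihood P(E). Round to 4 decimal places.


P(E) = sum over models of P(M_i) * P(E|M_i)
= 0.25*0.18 + 0.75*0.19
= 0.1875

0.1875


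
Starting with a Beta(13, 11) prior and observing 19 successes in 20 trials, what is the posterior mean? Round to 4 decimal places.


Posterior parameters: alpha = 13 + 19 = 32
beta = 11 + 1 = 12
Posterior mean = alpha / (alpha + beta) = 32 / 44
= 0.7273

0.7273


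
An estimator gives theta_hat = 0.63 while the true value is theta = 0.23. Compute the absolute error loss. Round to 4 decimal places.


The absolute error loss is |theta_hat - theta|
= |0.63 - 0.23|
= 0.4

0.4


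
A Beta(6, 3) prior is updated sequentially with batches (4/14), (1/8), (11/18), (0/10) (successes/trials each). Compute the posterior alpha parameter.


Sequential conjugate updating is equivalent to a single batch update.
Total successes across all batches = 16
alpha_posterior = alpha_prior + total_successes = 6 + 16
= 22

22


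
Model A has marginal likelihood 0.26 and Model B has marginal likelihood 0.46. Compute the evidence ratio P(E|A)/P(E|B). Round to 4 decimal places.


Evidence ratio = P(E|A) / P(E|B)
= 0.26 / 0.46
= 0.5652

0.5652


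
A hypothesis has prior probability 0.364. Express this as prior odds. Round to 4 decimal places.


Odds = P(H) / P(not H) = 0.364 / 0.636
= 0.5723

0.5723


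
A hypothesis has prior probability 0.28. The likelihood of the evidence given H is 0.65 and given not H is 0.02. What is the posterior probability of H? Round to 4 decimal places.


Using Bayes' theorem:
P(E) = 0.28 * 0.65 + 0.72 * 0.02
P(E) = 0.1964
P(H|E) = (0.28 * 0.65) / 0.1964 = 0.9267

0.9267


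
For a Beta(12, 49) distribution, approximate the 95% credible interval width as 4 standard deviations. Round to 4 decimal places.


Variance of Beta(a,b) = ab / ((a+b)^2 * (a+b+1))
= 12*49 / ((61)^2 * 62)
= 0.0025
SD = sqrt(0.0025) = 0.0505
Width = 4 * SD = 0.2019

0.2019


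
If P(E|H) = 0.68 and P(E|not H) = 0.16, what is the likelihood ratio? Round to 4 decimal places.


Likelihood ratio = P(E|H) / P(E|not H)
= 0.68 / 0.16
= 4.25

4.25


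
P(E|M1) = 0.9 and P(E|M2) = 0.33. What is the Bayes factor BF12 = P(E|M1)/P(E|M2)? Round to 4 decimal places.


Bayes factor BF12 = P(E|M1) / P(E|M2)
= 0.9 / 0.33
= 2.7273

2.7273


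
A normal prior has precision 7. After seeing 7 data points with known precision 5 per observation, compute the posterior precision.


In the conjugate normal model, precisions add:
tau_posterior = tau_prior + n * tau_data
= 7 + 7*5 = 42

42


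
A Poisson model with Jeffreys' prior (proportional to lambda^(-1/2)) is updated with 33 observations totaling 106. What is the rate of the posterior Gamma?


Posterior = Gamma(0.5 + S, n)
= Gamma(0.5 + 106, 33)
Posterior rate = 0 + n = 33

33.0


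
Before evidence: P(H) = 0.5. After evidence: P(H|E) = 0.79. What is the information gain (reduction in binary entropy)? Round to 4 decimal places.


Prior entropy = 1.0
Posterior entropy = 0.7415
Information gain = 1.0 - 0.7415 = 0.2585

0.2585


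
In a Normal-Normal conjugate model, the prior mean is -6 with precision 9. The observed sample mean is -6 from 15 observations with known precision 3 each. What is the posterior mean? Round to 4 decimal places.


Posterior precision = tau0 + n*tau = 9 + 15*3 = 54
Posterior mean = (tau0*mu0 + n*tau*xbar) / posterior_precision
= (9*-6 + 15*3*-6) / 54
= -324 / 54 = -6.0

-6.0


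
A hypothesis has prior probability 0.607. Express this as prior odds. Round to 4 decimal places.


Odds = P(H) / P(not H) = 0.607 / 0.393
= 1.5445

1.5445


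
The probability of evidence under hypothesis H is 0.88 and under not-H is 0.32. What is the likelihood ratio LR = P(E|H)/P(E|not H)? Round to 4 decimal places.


LR = 0.88 / 0.32
= 2.75

2.75


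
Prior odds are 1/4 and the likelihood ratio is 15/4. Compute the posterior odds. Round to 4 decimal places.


Posterior odds = prior odds * likelihood ratio
= (1/4) * (15/4)
= 15 / 16
= 0.9375

0.9375


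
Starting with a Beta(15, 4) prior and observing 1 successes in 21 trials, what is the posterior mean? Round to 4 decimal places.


Posterior parameters: alpha = 15 + 1 = 16
beta = 4 + 20 = 24
Posterior mean = alpha / (alpha + beta) = 16 / 40
= 0.4

0.4


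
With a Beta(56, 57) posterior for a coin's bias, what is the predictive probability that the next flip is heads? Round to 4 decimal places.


The predictive probability equals the posterior mean.
P(next = heads) = alpha / (alpha + beta)
= 56 / 113 = 0.4956

0.4956


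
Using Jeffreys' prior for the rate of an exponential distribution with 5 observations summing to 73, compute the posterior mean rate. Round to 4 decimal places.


Jeffreys' prior leads to posterior Gamma(5, 73).
Mean = 5/73 = 0.0685

0.0685


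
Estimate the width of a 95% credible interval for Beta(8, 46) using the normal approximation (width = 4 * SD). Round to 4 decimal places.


For Beta(a,b): Var = ab/((a+b)^2(a+b+1))
Var = 0.0023, SD = 0.0479
Approximate 95% CI width = 4 * 0.0479 = 0.1916

0.1916


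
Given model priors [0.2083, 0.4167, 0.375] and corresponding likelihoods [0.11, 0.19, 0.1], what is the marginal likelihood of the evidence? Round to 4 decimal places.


P(E) = sum_i P(M_i) P(E|M_i)
= 0.0229 + 0.0792 + 0.0375
= 0.1396

0.1396


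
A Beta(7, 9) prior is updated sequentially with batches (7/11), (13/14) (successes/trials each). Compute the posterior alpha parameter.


Sequential conjugate updating is equivalent to a single batch update.
Total successes across all batches = 20
alpha_posterior = alpha_prior + total_successes = 7 + 20
= 27

27


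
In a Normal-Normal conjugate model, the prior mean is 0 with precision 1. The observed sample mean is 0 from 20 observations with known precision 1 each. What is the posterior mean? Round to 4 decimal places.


Posterior precision = tau0 + n*tau = 1 + 20*1 = 21
Posterior mean = (tau0*mu0 + n*tau*xbar) / posterior_precision
= (1*0 + 20*1*0) / 21
= 0 / 21 = 0.0

0.0


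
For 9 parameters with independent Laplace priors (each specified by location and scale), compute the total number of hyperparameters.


A Laplace prior has 2 hyperparameters per parameter.
Total = 9 * 2 = 18

18


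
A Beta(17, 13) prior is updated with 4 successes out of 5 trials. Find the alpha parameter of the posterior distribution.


In the Beta-Binomial conjugate update:
alpha_post = alpha_prior + successes
= 17 + 4
= 21

21


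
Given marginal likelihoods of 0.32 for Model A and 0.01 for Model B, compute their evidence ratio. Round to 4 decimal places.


Ratio = ML(A) / ML(B) = 0.32/0.01
= 32.0

32.0


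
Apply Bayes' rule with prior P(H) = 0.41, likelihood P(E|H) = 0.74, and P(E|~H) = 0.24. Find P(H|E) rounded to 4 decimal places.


Step 1: Compute marginal P(E) = P(E|H)P(H) + P(E|~H)P(~H)
= 0.74*0.41 + 0.24*0.59 = 0.445
Step 2: P(H|E) = P(E|H)P(H)/P(E) = 0.3034/0.445
= 0.6818

0.6818


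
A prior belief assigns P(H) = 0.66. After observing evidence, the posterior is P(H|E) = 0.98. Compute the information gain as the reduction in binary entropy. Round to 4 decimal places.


H(prior) = -0.66*log2(0.66) - 0.34*log2(0.34)
= 0.9248
H(post) = -0.98*log2(0.98) - 0.02*log2(0.02)
= 0.1414
IG = 0.9248 - 0.1414 = 0.7834

0.7834


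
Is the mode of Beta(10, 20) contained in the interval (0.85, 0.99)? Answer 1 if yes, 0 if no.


Mode = (a-1)/(a+b-2) = 9/28 = 0.3214
Interval: (0.85, 0.99)
Contains mode? 0

0


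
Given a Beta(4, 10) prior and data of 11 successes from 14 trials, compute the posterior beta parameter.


Number of failures = 14 - 11 = 3
Posterior beta = 10 + 3 = 13

13


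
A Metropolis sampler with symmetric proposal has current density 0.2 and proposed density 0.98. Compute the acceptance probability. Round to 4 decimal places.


For symmetric proposals, acceptance = min(1, pi(x*)/pi(x))
= min(1, 0.98/0.2)
= min(1, 4.9) = 1.0

1.0


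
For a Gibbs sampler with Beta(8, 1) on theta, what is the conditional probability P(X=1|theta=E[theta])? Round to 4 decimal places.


E[theta] = 8/(8+1) = 0.8889
P(X=1|theta) = theta = 0.8889

0.8889


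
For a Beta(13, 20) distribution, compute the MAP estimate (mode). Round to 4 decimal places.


MAP = mode = (a-1)/(a+b-2)
= (13-1)/(13+20-2)
= 12/31 = 0.3871

0.3871


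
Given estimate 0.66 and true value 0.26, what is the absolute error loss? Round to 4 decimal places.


Absolute error = |estimate - true|
= |0.4| = 0.4

0.4


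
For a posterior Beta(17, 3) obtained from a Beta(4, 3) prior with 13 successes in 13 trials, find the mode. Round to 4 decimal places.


Mode = (alpha - 1) / (alpha + beta - 2)
= 16 / 18
= 0.8889

0.8889


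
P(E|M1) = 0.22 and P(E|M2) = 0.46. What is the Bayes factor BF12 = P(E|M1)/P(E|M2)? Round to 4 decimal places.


Bayes factor BF12 = P(E|M1) / P(E|M2)
= 0.22 / 0.46
= 0.4783

0.4783


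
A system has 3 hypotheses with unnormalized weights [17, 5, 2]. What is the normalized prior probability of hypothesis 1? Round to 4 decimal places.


The normalized prior is the weight divided by the total.
Total weight = 24
P(H1) = 17 / 24 = 0.7083

0.7083


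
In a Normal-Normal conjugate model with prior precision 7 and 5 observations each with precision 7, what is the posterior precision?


Posterior precision = prior precision + n * observation precision
= 7 + 5 * 7
= 7 + 35 = 42

42


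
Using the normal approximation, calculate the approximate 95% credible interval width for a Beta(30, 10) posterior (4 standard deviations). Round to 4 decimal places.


Var(Beta) = 30*10/(40^2 * 41) = 0.0046
SD = 0.0676
Width ~ 4*SD = 0.2705

0.2705


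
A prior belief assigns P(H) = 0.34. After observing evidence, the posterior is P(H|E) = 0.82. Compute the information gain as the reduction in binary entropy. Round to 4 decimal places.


H(prior) = -0.34*log2(0.34) - 0.66*log2(0.66)
= 0.9248
H(post) = -0.82*log2(0.82) - 0.18*log2(0.18)
= 0.6801
IG = 0.9248 - 0.6801 = 0.2447

0.2447


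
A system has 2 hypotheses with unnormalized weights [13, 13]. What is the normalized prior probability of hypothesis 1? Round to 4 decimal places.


The normalized prior is the weight divided by the total.
Total weight = 26
P(H1) = 13 / 26 = 0.5

0.5


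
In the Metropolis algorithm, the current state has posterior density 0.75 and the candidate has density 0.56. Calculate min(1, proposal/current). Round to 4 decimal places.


Ratio = 0.56/0.75 = 0.7467
Acceptance probability = min(1, 0.7467)
= 0.7467

0.7467


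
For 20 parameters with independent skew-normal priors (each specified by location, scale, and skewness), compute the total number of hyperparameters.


A skew-normal prior has 3 hyperparameters per parameter.
Total = 20 * 3 = 60

60


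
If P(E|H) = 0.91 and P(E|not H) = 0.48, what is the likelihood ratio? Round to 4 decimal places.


Likelihood ratio = P(E|H) / P(E|not H)
= 0.91 / 0.48
= 1.8958

1.8958


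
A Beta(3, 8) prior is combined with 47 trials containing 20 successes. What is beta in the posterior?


In conjugate updating:
beta_posterior = beta_prior + (n - k)
= 8 + (47 - 20)
= 8 + 27 = 35

35


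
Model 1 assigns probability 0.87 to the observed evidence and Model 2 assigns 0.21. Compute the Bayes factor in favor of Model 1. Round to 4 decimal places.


BF = P(data|M1) / P(data|M2)
= 0.87 / 0.21 = 4.1429

4.1429


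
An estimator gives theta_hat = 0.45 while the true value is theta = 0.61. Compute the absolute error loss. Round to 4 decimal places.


The absolute error loss is |theta_hat - theta|
= |0.45 - 0.61|
= 0.16

0.16


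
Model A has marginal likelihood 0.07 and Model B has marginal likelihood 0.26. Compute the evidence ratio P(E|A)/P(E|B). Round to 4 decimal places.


Evidence ratio = P(E|A) / P(E|B)
= 0.07 / 0.26
= 0.2692

0.2692


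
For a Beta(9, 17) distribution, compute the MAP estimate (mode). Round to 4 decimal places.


MAP = mode = (a-1)/(a+b-2)
= (9-1)/(9+17-2)
= 8/24 = 0.3333

0.3333


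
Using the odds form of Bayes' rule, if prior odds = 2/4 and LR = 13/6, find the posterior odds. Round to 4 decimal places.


Bayes' rule in odds form: posterior odds = prior odds * LR
= (2 * 13) / (4 * 6)
= 26/24 = 1.0833

1.0833


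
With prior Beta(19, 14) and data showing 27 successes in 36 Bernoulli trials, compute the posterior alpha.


Conjugate update: alpha_posterior = alpha_prior + k
= 19 + 27 = 46

46


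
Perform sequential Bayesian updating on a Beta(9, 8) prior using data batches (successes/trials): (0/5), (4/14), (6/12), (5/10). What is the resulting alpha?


Accumulate successes: 15
Posterior alpha = prior alpha + sum of successes
= 9 + 15 = 24

24


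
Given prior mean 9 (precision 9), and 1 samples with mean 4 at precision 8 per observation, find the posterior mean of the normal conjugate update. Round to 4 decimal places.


The posterior mean is a precision-weighted average of prior and data.
Post. prec. = 9 + 8 = 17
Post. mean = (81 + 32)/17 = 113/17 = 6.6471

6.6471


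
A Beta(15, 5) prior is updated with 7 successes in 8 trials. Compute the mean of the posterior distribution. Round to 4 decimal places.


After update: Beta(22, 6)
Mean = 22 / (22 + 6) = 22 / 28
= 0.7857

0.7857


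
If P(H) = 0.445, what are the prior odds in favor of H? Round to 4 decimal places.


Prior odds = P(H) / (1 - P(H))
= 0.445 / 0.555
= 0.8018

0.8018


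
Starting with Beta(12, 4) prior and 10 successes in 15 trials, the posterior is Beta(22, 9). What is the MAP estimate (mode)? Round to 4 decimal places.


The mode of Beta(a, b) when a > 1 and b > 1 is (a-1)/(a+b-2)
= (22 - 1) / (22 + 9 - 2)
= 21 / 29
= 0.7241

0.7241


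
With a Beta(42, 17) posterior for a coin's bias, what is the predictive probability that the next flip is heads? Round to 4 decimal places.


The predictive probability equals the posterior mean.
P(next = heads) = alpha / (alpha + beta)
= 42 / 59 = 0.7119

0.7119


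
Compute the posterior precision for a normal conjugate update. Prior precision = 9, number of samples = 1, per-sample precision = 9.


tau_post = tau_0 + n * tau
= 9 + 1 * 9 = 18

18


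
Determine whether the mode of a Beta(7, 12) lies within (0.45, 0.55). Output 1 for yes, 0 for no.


First find the mode: (a-1)/(a+b-2) = 0.3529
Is 0.3529 in (0.45, 0.55)? 0

0


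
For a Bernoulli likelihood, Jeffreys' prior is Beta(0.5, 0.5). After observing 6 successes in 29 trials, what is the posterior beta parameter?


Jeffreys' prior for Bernoulli is Beta(0.5, 0.5).
Posterior is Beta(0.5 + k, 0.5 + n - k).
Posterior beta = 0.5 + (n - k) = 0.5 + 23 = 23.5

23.5


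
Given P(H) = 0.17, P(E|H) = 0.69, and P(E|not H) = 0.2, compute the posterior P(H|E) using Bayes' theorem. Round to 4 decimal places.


By Bayes' theorem: P(H|E) = P(E|H)*P(H) / P(E)
P(E) = P(E|H)*P(H) + P(E|not H)*P(not H)
P(E) = 0.69*0.17 + 0.2*0.83 = 0.2833
P(H|E) = 0.69*0.17 / 0.2833 = 0.414

0.414


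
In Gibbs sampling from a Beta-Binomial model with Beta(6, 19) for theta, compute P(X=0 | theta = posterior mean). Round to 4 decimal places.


Posterior mean = alpha/(alpha+beta) = 6/25 = 0.24
P(X=0|theta=mean) = 1 - theta = 0.76

0.76


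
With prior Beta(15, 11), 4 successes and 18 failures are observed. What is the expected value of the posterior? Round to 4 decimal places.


Posterior = Beta(19, 29)
E[theta] = alpha/(alpha+beta)
= 19/48 = 0.3958

0.3958


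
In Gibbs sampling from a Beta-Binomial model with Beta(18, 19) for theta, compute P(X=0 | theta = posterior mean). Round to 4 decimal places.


Posterior mean = alpha/(alpha+beta) = 18/37 = 0.4865
P(X=0|theta=mean) = 1 - theta = 0.5135

0.5135


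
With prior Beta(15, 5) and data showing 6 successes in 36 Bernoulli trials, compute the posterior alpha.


Conjugate update: alpha_posterior = alpha_prior + k
= 15 + 6 = 21

21


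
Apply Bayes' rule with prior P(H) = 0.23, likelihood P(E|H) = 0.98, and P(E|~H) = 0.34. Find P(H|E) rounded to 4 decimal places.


Step 1: Compute marginal P(E) = P(E|H)P(H) + P(E|~H)P(~H)
= 0.98*0.23 + 0.34*0.77 = 0.4872
Step 2: P(H|E) = P(E|H)P(H)/P(E) = 0.2254/0.4872
= 0.4626

0.4626


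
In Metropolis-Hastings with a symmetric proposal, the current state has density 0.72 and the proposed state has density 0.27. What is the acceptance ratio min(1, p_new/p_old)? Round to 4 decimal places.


Ratio = p_new / p_old = 0.27 / 0.72 = 0.375
Acceptance = min(1, 0.375) = 0.375

0.375


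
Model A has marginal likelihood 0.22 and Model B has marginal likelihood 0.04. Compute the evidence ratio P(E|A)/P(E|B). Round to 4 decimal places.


Evidence ratio = P(E|A) / P(E|B)
= 0.22 / 0.04
= 5.5

5.5


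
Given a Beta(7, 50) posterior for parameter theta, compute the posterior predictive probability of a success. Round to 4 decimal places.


For a Beta-Bernoulli model, the predictive probability is the mean:
P(success) = 7/(7+50) = 7/57 = 0.1228

0.1228


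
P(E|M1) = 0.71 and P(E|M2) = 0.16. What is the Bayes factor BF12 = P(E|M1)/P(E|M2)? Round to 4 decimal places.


Bayes factor BF12 = P(E|M1) / P(E|M2)
= 0.71 / 0.16
= 4.4375

4.4375


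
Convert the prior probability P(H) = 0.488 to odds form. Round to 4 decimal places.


P(not H) = 1 - 0.488 = 0.512
Odds = 0.488 / 0.512 = 0.9531

0.9531


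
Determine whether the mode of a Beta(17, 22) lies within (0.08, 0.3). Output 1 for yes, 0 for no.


First find the mode: (a-1)/(a+b-2) = 0.4324
Is 0.4324 in (0.08, 0.3)? 0

0


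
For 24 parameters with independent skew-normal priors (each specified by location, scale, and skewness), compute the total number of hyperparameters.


A skew-normal prior has 3 hyperparameters per parameter.
Total = 24 * 3 = 72

72


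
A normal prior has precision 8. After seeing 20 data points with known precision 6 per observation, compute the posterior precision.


In the conjugate normal model, precisions add:
tau_posterior = tau_prior + n * tau_data
= 8 + 20*6 = 128

128


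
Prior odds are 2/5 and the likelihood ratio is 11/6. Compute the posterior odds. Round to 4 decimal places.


Posterior odds = prior odds * likelihood ratio
= (2/5) * (11/6)
= 22 / 30
= 0.7333

0.7333


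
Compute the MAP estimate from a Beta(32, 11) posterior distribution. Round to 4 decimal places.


MAP = mode of Beta distribution
= (alpha - 1)/(alpha + beta - 2)
= (32-1)/(32+11-2)
= 31/41 = 0.7561

0.7561


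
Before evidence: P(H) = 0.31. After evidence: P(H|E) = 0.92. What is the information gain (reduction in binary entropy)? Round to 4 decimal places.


Prior entropy = 0.8932
Posterior entropy = 0.4022
Information gain = 0.8932 - 0.4022 = 0.491

0.491


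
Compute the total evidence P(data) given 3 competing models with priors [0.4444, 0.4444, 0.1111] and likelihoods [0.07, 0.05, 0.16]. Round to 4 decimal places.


Marginal likelihood = sum P(model_i) * P(data|model_i)
Model 1: 0.4444 * 0.07 = 0.0311
Model 2: 0.4444 * 0.05 = 0.0222
Model 3: 0.1111 * 0.16 = 0.0178
Total = 0.0711

0.0711


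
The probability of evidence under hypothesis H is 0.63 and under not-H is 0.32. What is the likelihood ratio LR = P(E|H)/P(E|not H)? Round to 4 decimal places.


LR = 0.63 / 0.32
= 1.9688

1.9688


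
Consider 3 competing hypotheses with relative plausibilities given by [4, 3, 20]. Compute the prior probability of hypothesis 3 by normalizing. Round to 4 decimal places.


Sum of weights = 4 + 3 + 20 = 27
Normalized prior for H3 = 20 / 27
= 0.7407

0.7407


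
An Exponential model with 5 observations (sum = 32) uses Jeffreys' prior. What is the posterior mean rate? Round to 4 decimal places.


Posterior Gamma(5, 32)
E[lambda] = 5/32 = 0.1562

0.1562


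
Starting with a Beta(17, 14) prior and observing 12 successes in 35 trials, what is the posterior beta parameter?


Posterior beta = prior beta + failures
Failures = 35 - 12 = 23
beta_post = 14 + 23 = 37

37


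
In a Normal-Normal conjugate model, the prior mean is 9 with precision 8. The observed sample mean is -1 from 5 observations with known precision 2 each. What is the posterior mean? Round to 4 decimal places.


Posterior precision = tau0 + n*tau = 8 + 5*2 = 18
Posterior mean = (tau0*mu0 + n*tau*xbar) / posterior_precision
= (8*9 + 5*2*-1) / 18
= 62 / 18 = 3.4444

3.4444


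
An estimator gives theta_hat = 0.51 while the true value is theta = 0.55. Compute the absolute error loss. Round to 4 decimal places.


The absolute error loss is |theta_hat - theta|
= |0.51 - 0.55|
= 0.04

0.04


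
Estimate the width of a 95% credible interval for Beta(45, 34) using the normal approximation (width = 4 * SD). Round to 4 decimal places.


For Beta(a,b): Var = ab/((a+b)^2(a+b+1))
Var = 0.0031, SD = 0.0554
Approximate 95% CI width = 4 * 0.0554 = 0.2214

0.2214


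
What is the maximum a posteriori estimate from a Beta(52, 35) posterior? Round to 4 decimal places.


The MAP estimate equals the mode of the distribution.
Mode of Beta(a,b) = (a-1)/(a+b-2)
= 51/85
= 0.6

0.6


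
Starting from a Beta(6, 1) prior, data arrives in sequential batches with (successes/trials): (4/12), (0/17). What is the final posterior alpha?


In sequential Bayesian updating, we sum all successes.
Total successes = 4
Final alpha = 6 + 4 = 10

10


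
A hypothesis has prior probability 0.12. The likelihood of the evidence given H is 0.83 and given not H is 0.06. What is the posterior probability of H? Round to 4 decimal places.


Using Bayes' theorem:
P(E) = 0.12 * 0.83 + 0.88 * 0.06
P(E) = 0.1524
P(H|E) = (0.12 * 0.83) / 0.1524 = 0.6535

0.6535


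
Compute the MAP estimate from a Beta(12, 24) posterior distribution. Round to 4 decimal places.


MAP = mode of Beta distribution
= (alpha - 1)/(alpha + beta - 2)
= (12-1)/(12+24-2)
= 11/34 = 0.3235

0.3235


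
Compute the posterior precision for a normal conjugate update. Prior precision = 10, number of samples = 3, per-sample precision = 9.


tau_post = tau_0 + n * tau
= 10 + 3 * 9 = 37

37


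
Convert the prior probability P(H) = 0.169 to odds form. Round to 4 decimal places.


P(not H) = 1 - 0.169 = 0.831
Odds = 0.169 / 0.831 = 0.2034

0.2034


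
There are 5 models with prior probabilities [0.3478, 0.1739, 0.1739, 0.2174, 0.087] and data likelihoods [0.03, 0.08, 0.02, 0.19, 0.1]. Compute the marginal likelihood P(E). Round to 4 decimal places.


P(E) = sum over models of P(M_i) * P(E|M_i)
= 0.3478*0.03 + 0.1739*0.08 + 0.1739*0.02 + 0.2174*0.19 + 0.087*0.1
= 0.0778

0.0778


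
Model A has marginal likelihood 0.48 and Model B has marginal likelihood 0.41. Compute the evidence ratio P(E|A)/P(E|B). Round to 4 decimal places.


Evidence ratio = P(E|A) / P(E|B)
= 0.48 / 0.41
= 1.1707

1.1707
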